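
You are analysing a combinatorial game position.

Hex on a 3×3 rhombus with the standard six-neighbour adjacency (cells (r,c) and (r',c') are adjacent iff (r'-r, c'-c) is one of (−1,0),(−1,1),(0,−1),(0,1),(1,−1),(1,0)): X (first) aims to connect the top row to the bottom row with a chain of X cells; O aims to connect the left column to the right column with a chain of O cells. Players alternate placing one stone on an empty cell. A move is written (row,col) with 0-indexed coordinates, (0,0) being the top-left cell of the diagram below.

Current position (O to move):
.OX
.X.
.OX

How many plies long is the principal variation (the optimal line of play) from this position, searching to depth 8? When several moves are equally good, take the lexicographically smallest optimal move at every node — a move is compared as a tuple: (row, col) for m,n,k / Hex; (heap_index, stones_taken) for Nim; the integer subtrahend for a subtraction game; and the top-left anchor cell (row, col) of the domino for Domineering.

ply 1, O at .OX/.X./.OX | (0,0)=-1→OOX/.X./.OX*; (1,0)=-1→.OX/OX./.OX; (1,2)=-1→.OX/.XO/.OX; (2,0)=-1→.OX/.X./OOX
ply 2, X at OOX/.X./.OX | (1,0)=+1→OOX/XX./.OX*; (1,2)=+1→OOX/.XX/.OX; (2,0)=+1→OOX/.X./XOX
ply 3, O at OOX/XX./.OX | (1,2)=-1→OOX/XXO/.OX*; (2,0)=-1→OOX/XX./OOX
ply 4, X at OOX/XXO/.OX | (2,0)=+1→OOX/XXO/XOX*
ply 5: OOX/XXO/XOX is terminal -1 (O); from .OX/.X./.OX depth 8

PV length from [.OX/.X./.OX]: 4 plies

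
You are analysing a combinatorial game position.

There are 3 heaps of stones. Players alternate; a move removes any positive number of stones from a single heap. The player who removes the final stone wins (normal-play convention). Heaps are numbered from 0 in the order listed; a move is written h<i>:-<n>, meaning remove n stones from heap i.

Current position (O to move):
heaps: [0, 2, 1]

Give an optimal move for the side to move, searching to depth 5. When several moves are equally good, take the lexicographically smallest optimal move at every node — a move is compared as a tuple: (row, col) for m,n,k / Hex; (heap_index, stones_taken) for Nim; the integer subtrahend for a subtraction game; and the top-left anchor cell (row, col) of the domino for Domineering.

[(0,2,1)] O move#1: h1:-1:+1/(0,1,1)*, h1:-2:-1/(0,0,1), h2:-1:-1/(0,2,0)
[(0,1,1)] X move#2: h1:-1:-1/(0,0,1)*, h2:-1:-1/(0,1,0)
[(0,0,1)] O move#3: h2:-1:+1/(0,0,0)*
[(0,0,0)] end (terminal -1, X#4); searched (0,2,1) to 5

O's best at [(0,2,1)]: h1:-1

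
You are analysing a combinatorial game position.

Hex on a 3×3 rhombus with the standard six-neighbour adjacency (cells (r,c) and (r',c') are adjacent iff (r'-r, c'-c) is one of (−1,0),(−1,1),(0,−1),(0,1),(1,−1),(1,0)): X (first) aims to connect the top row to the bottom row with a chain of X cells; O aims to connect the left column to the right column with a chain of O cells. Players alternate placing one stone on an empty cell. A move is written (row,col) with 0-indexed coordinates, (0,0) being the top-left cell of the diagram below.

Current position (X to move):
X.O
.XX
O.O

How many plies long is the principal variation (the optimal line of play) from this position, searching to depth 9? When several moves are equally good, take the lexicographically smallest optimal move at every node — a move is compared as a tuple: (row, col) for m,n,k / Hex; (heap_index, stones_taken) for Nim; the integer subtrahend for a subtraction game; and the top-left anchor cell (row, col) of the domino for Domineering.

[X.O/.XX/O.O] X move#1: (0,1):-1/XXO/.XX/O.O, (1,0):-1/X.O/XXX/O.O, (2,1):+1/X.O/.XX/OXO*
[X.O/.XX/OXO] O move#2: (0,1):-1/XOO/.XX/OXO*, (1,0):-1/X.O/OXX/OXO
[XOO/.XX/OXO] X move#3: (1,0):+1/XOO/XXX/OXO*
[XOO/XXX/OXO] end (terminal -1, O#4); searched X.O/.XX/O.O to 9

PV length from [X.O/.XX/O.O]: 3 plies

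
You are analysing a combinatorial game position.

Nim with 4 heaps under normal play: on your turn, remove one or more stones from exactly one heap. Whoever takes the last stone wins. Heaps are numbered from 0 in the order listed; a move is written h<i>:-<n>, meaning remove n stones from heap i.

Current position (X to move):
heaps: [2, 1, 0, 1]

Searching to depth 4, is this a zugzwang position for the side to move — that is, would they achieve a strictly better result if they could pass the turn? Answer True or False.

p1 X@[(2,1,0,1)]: h0:-1[(1,1,0,1)]-1 h0:-2[(0,1,0,1)]+1* h1:-1[(2,0,0,1)]-1 h3:-1[(2,1,0,0)]-1
p2 O@[(0,1,0,1)]: h1:-1[(0,0,0,1)]-1* h3:-1[(0,1,0,0)]-1
p3 X@[(0,0,0,1)]: h3:-1[(0,0,0,0)]+1*
p4 O@[(0,0,0,0)] terminal -1; root [(2,1,0,1)] d4
suppose X passes — search the same position with O to move:
pass> p1 O@[(2,1,0,1)]: h0:-1[(1,1,0,1)]-1 h0:-2[(0,1,0,1)]+1* h1:-1[(2,0,0,1)]-1 h3:-1[(2,1,0,0)]-1
pass> p2 X@[(0,1,0,1)]: h1:-1[(0,0,0,1)]-1* h3:-1[(0,1,0,0)]-1
pass> p3 O@[(0,0,0,1)]: h3:-1[(0,0,0,0)]+1*
pass> p4 X@[(0,0,0,0)] terminal -1; root [(2,1,0,1)] d4
for X: play +1, pass -1

zugzwang((2,1,0,1), X) = False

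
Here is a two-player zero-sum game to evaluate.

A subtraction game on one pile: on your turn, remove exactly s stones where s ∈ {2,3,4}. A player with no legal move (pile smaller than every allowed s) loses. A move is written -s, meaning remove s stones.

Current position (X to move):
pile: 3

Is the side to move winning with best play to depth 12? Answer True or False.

[3] X move#1: -2:+1/1*, -3:+1/0
[1] end (terminal -1, O#2); searched 3 to 12

X winning at [3]: True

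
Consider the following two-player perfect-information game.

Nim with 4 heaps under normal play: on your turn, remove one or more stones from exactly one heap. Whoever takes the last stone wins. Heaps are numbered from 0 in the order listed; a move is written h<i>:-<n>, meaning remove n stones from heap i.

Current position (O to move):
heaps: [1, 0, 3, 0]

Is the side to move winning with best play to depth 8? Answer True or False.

O winning at [(1,0,3,0)]: True

p1 O@[(1,0,3,0)]: h0:-1[(0,0,3,0)]-1 h2:-1[(1,0,2,0)]-1 h2:-2[(1,0,1,0)]+1* h2:-3[(1,0,0,0)]-1
p2 X@[(1,0,1,0)]: h0:-1[(0,0,1,0)]-1* h2:-1[(1,0,0,0)]-1
p3 O@[(0,0,1,0)]: h2:-1[(0,0,0,0)]+1*
p4 X@[(0,0,0,0)] terminal -1; root [(1,0,3,0)] d8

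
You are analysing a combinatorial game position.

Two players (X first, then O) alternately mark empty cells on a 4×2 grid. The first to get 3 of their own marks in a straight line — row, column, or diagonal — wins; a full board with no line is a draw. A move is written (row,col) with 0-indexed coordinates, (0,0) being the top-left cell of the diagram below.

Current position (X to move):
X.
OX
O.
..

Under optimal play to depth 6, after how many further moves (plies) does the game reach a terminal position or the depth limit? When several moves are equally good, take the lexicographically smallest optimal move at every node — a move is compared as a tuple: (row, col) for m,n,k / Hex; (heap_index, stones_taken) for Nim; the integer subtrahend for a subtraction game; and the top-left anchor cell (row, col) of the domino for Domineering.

p1 X@[X./OX/O./..]: (0,1)[XX/OX/O./..]-1 (2,1)[X./OX/OX/..]-1 (3,0)[X./OX/O./X.]+0* (3,1)[X./OX/O./.X]-1
p2 O@[X./OX/O./X.]: (0,1)[XO/OX/O./X.]+0* (2,1)[X./OX/OO/X.]+0 (3,1)[X./OX/O./XO]+0
p3 X@[XO/OX/O./X.]: (2,1)[XO/OX/OX/X.]+0* (3,1)[XO/OX/O./XX]+0
p4 O@[XO/OX/OX/X.]: (3,1)[XO/OX/OX/XO]+0*
p5 X@[XO/OX/OX/XO] terminal +0; root [X./OX/O./..] d6

PV length from [X./OX/O./..]: 4 plies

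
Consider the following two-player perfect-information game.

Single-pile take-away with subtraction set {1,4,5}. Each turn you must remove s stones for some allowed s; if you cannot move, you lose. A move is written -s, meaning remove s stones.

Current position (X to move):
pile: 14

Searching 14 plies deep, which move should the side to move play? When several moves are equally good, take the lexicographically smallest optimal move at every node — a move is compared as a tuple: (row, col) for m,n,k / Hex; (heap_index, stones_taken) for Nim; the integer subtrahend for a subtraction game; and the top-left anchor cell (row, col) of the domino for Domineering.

ply 1, X at 14 | -1=-1→13; -4=+1→10*; -5=-1→9
ply 2, O at 10 | -1=-1→9*; -4=-1→6; -5=-1→5
ply 3, X at 9 | -1=+1→8*; -4=-1→5; -5=-1→4
ply 4, O at 8 | -1=-1→7*; -4=-1→4; -5=-1→3
ply 5, X at 7 | -1=-1→6; -4=-1→3; -5=+1→2*
ply 6, O at 2 | -1=-1→1*
ply 7, X at 1 | -1=+1→0*
ply 8: 0 is terminal -1 (O); from 14 depth 14

X's best at [14]: -4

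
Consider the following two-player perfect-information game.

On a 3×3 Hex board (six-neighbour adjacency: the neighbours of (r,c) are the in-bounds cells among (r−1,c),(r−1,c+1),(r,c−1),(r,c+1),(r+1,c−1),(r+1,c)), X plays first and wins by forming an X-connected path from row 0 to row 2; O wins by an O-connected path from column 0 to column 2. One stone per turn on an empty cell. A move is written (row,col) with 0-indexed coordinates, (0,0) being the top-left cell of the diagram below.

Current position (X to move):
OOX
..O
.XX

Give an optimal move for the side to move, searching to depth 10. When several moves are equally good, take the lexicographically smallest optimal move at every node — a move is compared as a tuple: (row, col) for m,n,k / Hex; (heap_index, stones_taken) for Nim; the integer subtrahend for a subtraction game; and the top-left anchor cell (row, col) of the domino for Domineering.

[OOX/..O/.XX] X move#1: (1,0):-1/OOX/X.O/.XX, (1,1):+1/OOX/.XO/.XX*, (2,0):-1/OOX/..O/XXX
[OOX/.XO/.XX] end (terminal -1, O#2); searched OOX/..O/.XX to 10

X's best at [OOX/..O/.XX]: (1,1)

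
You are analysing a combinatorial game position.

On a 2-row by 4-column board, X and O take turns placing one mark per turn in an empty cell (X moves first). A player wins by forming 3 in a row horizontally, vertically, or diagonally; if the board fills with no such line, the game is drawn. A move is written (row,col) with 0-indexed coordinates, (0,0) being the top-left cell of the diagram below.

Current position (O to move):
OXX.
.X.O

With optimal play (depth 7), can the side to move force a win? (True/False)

p1 O@[OXX./.X.O]: (0,3)[OXXO/.X.O]+0* (1,0)[OXX./OX.O]-1 (1,2)[OXX./.XOO]-1
p2 X@[OXXO/.X.O]: (1,0)[OXXO/XX.O]+0* (1,2)[OXXO/.XXO]+0
p3 O@[OXXO/XX.O]: (1,2)[OXXO/XXOO]+0*
p4 X@[OXXO/XXOO] terminal +0; root [OXX./.X.O] d7

O winning at [OXX./.X.O]: False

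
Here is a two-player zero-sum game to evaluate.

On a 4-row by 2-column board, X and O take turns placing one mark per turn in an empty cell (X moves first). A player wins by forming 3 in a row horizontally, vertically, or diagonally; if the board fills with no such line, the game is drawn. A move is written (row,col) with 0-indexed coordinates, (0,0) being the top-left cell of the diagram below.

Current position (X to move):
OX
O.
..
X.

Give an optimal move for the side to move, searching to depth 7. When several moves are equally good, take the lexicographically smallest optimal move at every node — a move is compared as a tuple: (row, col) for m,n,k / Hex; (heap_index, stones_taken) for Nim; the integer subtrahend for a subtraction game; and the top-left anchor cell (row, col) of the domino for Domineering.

X's best at [OX/O./../X.]: (2,0)

ply 1, X at OX/O./../X. | (1,1)=-1→OX/OX/../X.; (2,0)=+0→OX/O./X./X.*; (2,1)=-1→OX/O./.X/X.; (3,1)=-1→OX/O./../XX
ply 2, O at OX/O./X./X. | (1,1)=+0→OX/OO/X./X.*; (2,1)=+0→OX/O./XO/X.; (3,1)=+0→OX/O./X./XO
ply 3, X at OX/OO/X./X. | (2,1)=+0→OX/OO/XX/X.*; (3,1)=+0→OX/OO/X./XX
ply 4, O at OX/OO/XX/X. | (3,1)=+0→OX/OO/XX/XO*
ply 5: OX/OO/XX/XO is terminal +0 (X); from OX/O./../X. depth 7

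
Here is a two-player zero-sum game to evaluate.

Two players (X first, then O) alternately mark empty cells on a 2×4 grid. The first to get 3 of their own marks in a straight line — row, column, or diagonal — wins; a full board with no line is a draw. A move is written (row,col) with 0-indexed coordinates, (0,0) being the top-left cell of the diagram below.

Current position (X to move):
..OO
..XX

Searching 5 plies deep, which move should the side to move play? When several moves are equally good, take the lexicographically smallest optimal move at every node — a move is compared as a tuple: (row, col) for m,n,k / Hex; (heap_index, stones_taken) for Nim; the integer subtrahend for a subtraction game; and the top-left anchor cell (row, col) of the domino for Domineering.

ply 1, X at ..OO/..XX | (0,0)=-1→X.OO/..XX; (0,1)=+0→.XOO/..XX; (1,0)=-1→..OO/X.XX; (1,1)=+1→..OO/.XXX*
ply 2: ..OO/.XXX is terminal -1 (O); from ..OO/..XX depth 5

X's best at [..OO/..XX]: (1,1)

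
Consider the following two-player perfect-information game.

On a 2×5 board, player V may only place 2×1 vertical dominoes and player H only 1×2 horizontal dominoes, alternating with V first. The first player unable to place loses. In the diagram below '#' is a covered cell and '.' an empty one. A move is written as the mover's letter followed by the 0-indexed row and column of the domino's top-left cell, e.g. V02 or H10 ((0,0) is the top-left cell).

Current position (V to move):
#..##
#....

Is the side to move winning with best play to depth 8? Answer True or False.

ply 1, V at #..##/#.... | V01=-1→##.##/##...; V02=+1→#.###/#.#..*
ply 2, H at #.###/#.#.. | H13=-1→#.###/#.###*
ply 3, V at #.###/#.### | V01=+1→#####/#####*
ply 4: #####/##### is terminal -1 (H); from #..##/#.... depth 8

V winning at [#..##/#....]: True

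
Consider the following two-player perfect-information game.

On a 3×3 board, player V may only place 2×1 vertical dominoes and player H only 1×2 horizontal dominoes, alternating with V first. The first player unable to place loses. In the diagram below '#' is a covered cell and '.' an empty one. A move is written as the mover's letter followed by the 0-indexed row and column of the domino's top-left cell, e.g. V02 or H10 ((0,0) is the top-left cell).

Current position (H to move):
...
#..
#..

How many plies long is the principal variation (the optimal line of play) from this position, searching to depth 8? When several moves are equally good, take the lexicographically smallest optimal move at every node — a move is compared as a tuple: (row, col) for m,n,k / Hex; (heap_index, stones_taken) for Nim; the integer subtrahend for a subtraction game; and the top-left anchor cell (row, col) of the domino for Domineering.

ply 1, H at .../#../#.. | H00=-1→##./#../#..; H01=-1→.##/#../#..; H11=+1→.../###/#..*; H21=-1→.../#../###
ply 2: .../###/#.. is terminal -1 (V); from .../#../#.. depth 8

PV length from [.../#../#..]: 1 ply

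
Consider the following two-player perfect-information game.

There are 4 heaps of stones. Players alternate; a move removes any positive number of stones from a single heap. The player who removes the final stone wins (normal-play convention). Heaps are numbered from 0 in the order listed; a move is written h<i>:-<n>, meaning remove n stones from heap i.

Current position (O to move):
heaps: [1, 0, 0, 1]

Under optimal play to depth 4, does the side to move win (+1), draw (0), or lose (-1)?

value((1,0,0,1), O) = -1

ply 1, O at (1,0,0,1) | h0:-1=-1→(0,0,0,1)*; h3:-1=-1→(1,0,0,0)
ply 2, X at (0,0,0,1) | h3:-1=+1→(0,0,0,0)*
ply 3: (0,0,0,0) is terminal -1 (O); from (1,0,0,1) depth 4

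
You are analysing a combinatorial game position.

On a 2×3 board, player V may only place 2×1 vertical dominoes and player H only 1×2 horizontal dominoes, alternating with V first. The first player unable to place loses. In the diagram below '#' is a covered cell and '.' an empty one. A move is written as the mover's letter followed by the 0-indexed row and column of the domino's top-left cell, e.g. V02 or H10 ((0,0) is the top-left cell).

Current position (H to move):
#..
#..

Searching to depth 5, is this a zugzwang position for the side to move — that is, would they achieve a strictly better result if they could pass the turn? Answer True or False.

zugzwang(#../#.., H) = False

ply 1, H at #../#.. | H01=+1→###/#..*; H11=+1→#../###
ply 2: ###/#.. is terminal -1 (V); from #../#.. depth 5
pass branch (V moves first from the same position):
  | ply 1, V at #../#.. | V01=+1→##./##.*; V02=+1→#.#/#.#
  | ply 2: ##./##. is terminal -1 (H); from #../#.. depth 5
H moving scores +1; H passing scores -1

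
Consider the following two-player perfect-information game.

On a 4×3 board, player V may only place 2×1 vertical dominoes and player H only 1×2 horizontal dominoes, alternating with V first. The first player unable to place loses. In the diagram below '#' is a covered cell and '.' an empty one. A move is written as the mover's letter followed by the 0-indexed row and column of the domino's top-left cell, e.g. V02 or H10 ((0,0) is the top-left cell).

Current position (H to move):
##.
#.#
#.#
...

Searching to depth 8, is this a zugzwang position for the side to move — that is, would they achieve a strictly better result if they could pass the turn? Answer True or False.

p1 H@[##./#.#/#.#/...]: H30[##./#.#/#.#/##.]-1* H31[##./#.#/#.#/.##]-1
p2 V@[##./#.#/#.#/##.]: V11[##./###/###/##.]+1*
p3 H@[##./###/###/##.] terminal -1; root [##./#.#/#.#/...] d8
pass branch (V moves first from the same position):
  | p1 V@[##./#.#/#.#/...]: V11[##./###/###/...]-1 V21[##./#.#/###/.#.]+1*
  | p2 H@[##./#.#/###/.#.] terminal -1; root [##./#.#/#.#/...] d8
H moving scores -1; H passing scores -1

zugzwang(##./#.#/#.#/..., H) = False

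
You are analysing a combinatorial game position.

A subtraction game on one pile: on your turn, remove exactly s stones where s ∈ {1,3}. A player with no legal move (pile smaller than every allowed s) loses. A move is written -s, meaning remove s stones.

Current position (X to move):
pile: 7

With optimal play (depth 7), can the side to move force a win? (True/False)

ply 1, X at 7 | -1=+1→6*; -3=+1→4
ply 2, O at 6 | -1=-1→5*; -3=-1→3
ply 3, X at 5 | -1=+1→4*; -3=+1→2
ply 4, O at 4 | -1=-1→3*; -3=-1→1
ply 5, X at 3 | -1=+1→2*; -3=+1→0
ply 6, O at 2 | -1=-1→1*
ply 7, X at 1 | -1=+1→0*
ply 8: 0 is terminal -1 (O); from 7 depth 7

X winning at [7]: True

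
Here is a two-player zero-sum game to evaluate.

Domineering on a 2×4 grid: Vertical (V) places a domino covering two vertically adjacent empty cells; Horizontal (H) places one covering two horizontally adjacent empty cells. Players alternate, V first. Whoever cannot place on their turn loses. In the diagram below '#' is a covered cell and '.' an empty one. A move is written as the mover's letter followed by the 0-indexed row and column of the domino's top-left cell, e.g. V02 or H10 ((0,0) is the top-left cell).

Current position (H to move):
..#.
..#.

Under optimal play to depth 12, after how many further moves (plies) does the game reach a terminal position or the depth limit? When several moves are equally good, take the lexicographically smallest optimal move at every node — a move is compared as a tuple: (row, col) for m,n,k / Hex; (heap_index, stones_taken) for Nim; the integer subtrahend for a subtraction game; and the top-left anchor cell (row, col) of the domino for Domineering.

[..#./..#.] H move#1: H00:+1/###./..#.*, H10:+1/..#./###.
[###./..#.] V move#2: V03:-1/####/..##*
[####/..##] H move#3: H10:+1/####/####*
[####/####] end (terminal -1, V#4); searched ..#./..#. to 12

PV length from [..#./..#.]: 3 plies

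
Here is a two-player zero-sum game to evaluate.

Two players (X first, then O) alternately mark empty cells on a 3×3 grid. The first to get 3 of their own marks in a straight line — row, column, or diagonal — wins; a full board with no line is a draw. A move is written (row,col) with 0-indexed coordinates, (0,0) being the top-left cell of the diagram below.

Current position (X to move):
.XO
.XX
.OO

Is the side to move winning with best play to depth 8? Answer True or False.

p1 X@[.XO/.XX/.OO]: (0,0)[XXO/.XX/.OO]-1 (1,0)[.XO/XXX/.OO]+1* (2,0)[.XO/.XX/XOO]+0
p2 O@[.XO/XXX/.OO] terminal -1; root [.XO/.XX/.OO] d8

X winning at [.XO/.XX/.OO]: True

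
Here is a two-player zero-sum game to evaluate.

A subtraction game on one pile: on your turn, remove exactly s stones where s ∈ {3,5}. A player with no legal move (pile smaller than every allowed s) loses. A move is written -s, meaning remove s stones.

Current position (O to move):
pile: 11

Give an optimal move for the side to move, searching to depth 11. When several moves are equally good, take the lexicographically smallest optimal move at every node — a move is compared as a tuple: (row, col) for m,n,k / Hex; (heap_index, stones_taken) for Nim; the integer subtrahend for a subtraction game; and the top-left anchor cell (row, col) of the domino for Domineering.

O's best at [11]: -3

ply 1, O at 11 | -3=+1→8*; -5=-1→6
ply 2, X at 8 | -3=-1→5*; -5=-1→3
ply 3, O at 5 | -3=+1→2*; -5=+1→0
ply 4: 2 is terminal -1 (X); from 11 depth 11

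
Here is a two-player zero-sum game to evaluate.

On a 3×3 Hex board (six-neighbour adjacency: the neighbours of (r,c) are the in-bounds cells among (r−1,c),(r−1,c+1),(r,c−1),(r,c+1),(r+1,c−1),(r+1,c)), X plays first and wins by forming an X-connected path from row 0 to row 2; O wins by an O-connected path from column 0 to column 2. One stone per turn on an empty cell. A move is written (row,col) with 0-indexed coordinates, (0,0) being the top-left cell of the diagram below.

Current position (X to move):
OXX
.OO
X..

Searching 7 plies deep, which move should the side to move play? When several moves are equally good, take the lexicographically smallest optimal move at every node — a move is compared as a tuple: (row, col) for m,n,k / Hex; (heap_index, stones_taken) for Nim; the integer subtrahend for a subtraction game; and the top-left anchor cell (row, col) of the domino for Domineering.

ply 1, X at OXX/.OO/X.. | (1,0)=+1→OXX/XOO/X..*; (2,1)=-1→OXX/.OO/XX.; (2,2)=-1→OXX/.OO/X.X
ply 2: OXX/XOO/X.. is terminal -1 (O); from OXX/.OO/X.. depth 7

X's best at [OXX/.OO/X..]: (1,0)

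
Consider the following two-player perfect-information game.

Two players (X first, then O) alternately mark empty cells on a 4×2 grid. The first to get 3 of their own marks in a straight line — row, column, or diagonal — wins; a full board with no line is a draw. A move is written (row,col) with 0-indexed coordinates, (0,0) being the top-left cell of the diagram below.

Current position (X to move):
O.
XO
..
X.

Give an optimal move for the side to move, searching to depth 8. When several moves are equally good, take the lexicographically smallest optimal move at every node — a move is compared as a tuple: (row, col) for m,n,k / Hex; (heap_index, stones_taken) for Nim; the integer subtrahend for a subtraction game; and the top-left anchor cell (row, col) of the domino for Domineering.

X's best at [O./XO/../X.]: (2,0)

[O./XO/../X.] X move#1: (0,1):+0/OX/XO/../X., (2,0):+1/O./XO/X./X.*, (2,1):+0/O./XO/.X/X., (3,1):+0/O./XO/../XX
[O./XO/X./X.] end (terminal -1, O#2); searched O./XO/../X. to 8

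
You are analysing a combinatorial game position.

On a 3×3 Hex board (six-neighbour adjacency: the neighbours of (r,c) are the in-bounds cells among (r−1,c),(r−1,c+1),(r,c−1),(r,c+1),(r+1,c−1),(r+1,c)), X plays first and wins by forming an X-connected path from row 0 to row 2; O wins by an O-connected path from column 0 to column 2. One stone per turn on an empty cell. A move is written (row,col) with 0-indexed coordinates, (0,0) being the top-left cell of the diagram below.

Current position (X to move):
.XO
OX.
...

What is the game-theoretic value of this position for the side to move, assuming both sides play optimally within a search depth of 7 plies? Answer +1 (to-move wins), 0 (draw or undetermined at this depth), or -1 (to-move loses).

value(.XO/OX./..., X) = +1

[.XO/OX./...] X move#1: (0,0):+1/XXO/OX./...*, (1,2):+1/.XO/OXX/..., (2,0):+1/.XO/OX./X.., (2,1):+1/.XO/OX./.X., (2,2):+1/.XO/OX./..X
[XXO/OX./...] O move#2: (1,2):-1/XXO/OXO/...*, (2,0):-1/XXO/OX./O.., (2,1):-1/XXO/OX./.O., (2,2):-1/XXO/OX./..O
[XXO/OXO/...] X move#3: (2,0):+1/XXO/OXO/X..*, (2,1):+1/XXO/OXO/.X., (2,2):+1/XXO/OXO/..X
[XXO/OXO/X..] end (terminal -1, O#4); searched .XO/OX./... to 7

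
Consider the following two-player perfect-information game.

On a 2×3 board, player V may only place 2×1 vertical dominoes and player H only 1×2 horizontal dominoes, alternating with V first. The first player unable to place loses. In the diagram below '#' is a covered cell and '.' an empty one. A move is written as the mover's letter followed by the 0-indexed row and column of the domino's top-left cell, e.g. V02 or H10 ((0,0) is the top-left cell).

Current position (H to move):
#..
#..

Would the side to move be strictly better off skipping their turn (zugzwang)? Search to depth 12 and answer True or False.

zugzwang(#../#.., H) = False

[#../#..] H move#1: H01:+1/###/#..*, H11:+1/#../###
[###/#..] end (terminal -1, V#2); searched #../#.. to 12
if H skipped the turn, V would face:
~ [#../#..] V move#1: V01:+1/##./##.*, V02:+1/#.#/#.#
~ [##./##.] end (terminal -1, H#2); searched #../#.. to 12
compare (H): move=+1 vs pass=-1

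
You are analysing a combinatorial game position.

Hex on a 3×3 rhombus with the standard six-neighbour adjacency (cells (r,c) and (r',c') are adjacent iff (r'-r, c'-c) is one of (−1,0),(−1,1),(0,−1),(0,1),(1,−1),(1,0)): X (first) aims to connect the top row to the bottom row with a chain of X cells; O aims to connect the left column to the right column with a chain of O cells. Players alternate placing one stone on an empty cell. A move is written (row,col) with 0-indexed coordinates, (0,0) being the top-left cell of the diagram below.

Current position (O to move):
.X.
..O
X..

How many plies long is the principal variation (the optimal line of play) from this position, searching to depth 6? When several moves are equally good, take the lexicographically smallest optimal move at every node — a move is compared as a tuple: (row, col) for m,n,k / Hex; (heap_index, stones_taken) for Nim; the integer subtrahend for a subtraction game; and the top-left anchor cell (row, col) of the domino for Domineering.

p1 O@[.X./..O/X..]: (0,0)[OX./..O/X..]-1* (0,2)[.XO/..O/X..]-1 (1,0)[.X./O.O/X..]-1 (1,1)[.X./.OO/X..]-1 (2,1)[.X./..O/XO.]-1 (2,2)[.X./..O/X.O]-1
p2 X@[OX./..O/X..]: (0,2)[OXX/..O/X..]+1* (1,0)[OX./X.O/X..]+1 (1,1)[OX./.XO/X..]+1 (2,1)[OX./..O/XX.]+1 (2,2)[OX./..O/X.X]+1
p3 O@[OXX/..O/X..]: (1,0)[OXX/O.O/X..]-1* (1,1)[OXX/.OO/X..]-1 (2,1)[OXX/..O/XO.]-1 (2,2)[OXX/..O/X.O]-1
p4 X@[OXX/O.O/X..]: (1,1)[OXX/OXO/X..]+1* (2,1)[OXX/O.O/XX.]-1 (2,2)[OXX/O.O/X.X]-1
p5 O@[OXX/OXO/X..] terminal -1; root [.X./..O/X..] d6

PV length from [.X./..O/X..]: 4 plies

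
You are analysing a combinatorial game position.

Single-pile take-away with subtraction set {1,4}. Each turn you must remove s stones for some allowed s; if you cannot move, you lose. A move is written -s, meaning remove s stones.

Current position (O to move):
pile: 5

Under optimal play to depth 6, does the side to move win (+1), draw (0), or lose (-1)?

value(5, O) = -1

[5] O move#1: -1:-1/4*, -4:-1/1
[4] X move#2: -1:-1/3, -4:+1/0*
[0] end (terminal -1, O#3); searched 5 to 6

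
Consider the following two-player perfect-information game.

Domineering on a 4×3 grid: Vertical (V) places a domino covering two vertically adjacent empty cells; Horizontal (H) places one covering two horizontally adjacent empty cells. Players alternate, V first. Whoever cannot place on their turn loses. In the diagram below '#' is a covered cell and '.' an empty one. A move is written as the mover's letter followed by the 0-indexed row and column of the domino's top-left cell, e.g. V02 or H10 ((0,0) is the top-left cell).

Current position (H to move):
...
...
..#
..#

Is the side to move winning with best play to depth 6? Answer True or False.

H winning at [.../.../..#/..#]: False

[.../.../..#/..#] H move#1: H00:-1/##./.../..#/..#*, H01:-1/.##/.../..#/..#, H10:-1/.../##./..#/..#, H11:-1/.../.##/..#/..#, H20:-1/.../.../###/..#, H30:-1/.../.../..#/###
[##./.../..#/..#] V move#2: V02:-1/###/..#/..#/..#, V10:+1/##./#../#.#/..#*, V11:+1/##./.#./.##/..#, V20:+1/##./.../#.#/#.#, V21:+1/##./.../.##/.##
[##./#../#.#/..#] H move#3: H11:-1/##./###/#.#/..#*, H30:-1/##./#../#.#/###
[##./###/#.#/..#] V move#4: V21:+1/##./###/###/.##*
[##./###/###/.##] end (terminal -1, H#5); searched .../.../..#/..# to 6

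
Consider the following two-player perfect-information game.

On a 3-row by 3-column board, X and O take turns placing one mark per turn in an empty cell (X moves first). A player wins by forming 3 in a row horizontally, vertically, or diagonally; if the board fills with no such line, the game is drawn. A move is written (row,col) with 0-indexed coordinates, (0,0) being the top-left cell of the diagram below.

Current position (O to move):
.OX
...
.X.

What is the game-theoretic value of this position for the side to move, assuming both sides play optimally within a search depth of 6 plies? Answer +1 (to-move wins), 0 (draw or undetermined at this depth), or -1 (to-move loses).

value(.OX/.../.X., O) = 0

ply 1, O at .OX/.../.X. | (0,0)=-1→OOX/.../.X.; (1,0)=-1→.OX/O../.X.; (1,1)=-1→.OX/.O./.X.; (1,2)=-1→.OX/..O/.X.; (2,0)=+0→.OX/.../OX.*; (2,2)=+0→.OX/.../.XO
ply 2, X at .OX/.../OX. | (0,0)=+0→XOX/.../OX.*; (1,0)=+0→.OX/X../OX.; (1,1)=+0→.OX/.X./OX.; (1,2)=+0→.OX/..X/OX.; (2,2)=+0→.OX/.../OXX
ply 3, O at XOX/.../OX. | (1,0)=-1→XOX/O../OX.; (1,1)=+0→XOX/.O./OX.*; (1,2)=+0→XOX/..O/OX.; (2,2)=+0→XOX/.../OXO
ply 4, X at XOX/.O./OX. | (1,0)=+0→XOX/XO./OX.*; (1,2)=+0→XOX/.OX/OX.; (2,2)=+0→XOX/.O./OXX
ply 5, O at XOX/XO./OX. | (1,2)=+0→XOX/XOO/OX.*; (2,2)=+0→XOX/XO./OXO
ply 6, X at XOX/XOO/OX. | (2,2)=+0→XOX/XOO/OXX*
ply 7: XOX/XOO/OXX is terminal +0 (O); from .OX/.../.X. depth 6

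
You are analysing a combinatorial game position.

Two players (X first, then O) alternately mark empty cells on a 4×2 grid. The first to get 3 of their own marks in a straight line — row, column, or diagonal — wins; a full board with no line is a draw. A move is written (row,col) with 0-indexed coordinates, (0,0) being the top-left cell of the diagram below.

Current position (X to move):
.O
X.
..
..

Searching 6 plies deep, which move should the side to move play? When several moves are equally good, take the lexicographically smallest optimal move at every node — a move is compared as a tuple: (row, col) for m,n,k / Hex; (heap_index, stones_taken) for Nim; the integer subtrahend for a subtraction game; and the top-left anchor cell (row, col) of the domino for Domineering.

X's best at [.O/X./../..]: (2,0)

[.O/X./../..] X move#1: (0,0):+0/XO/X./../.., (1,1):+0/.O/XX/../.., (2,0):+1/.O/X./X./..*, (2,1):+0/.O/X./.X/.., (3,0):+0/.O/X./../X., (3,1):+0/.O/X./../.X
[.O/X./X./..] O move#2: (0,0):-1/OO/X./X./..*, (1,1):-1/.O/XO/X./.., (2,1):-1/.O/X./XO/.., (3,0):-1/.O/X./X./O., (3,1):-1/.O/X./X./.O
[OO/X./X./..] X move#3: (1,1):+0/OO/XX/X./.., (2,1):+0/OO/X./XX/.., (3,0):+1/OO/X./X./X.*, (3,1):+0/OO/X./X./.X
[OO/X./X./X.] end (terminal -1, O#4); searched .O/X./../.. to 6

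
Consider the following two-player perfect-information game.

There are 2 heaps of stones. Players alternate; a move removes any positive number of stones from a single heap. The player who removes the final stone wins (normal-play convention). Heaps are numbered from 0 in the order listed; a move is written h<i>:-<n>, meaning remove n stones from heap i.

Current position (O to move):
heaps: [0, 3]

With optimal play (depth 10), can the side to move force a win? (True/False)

ply 1, O at (0,3) | h1:-1=-1→(0,2); h1:-2=-1→(0,1); h1:-3=+1→(0,0)*
ply 2: (0,0) is terminal -1 (X); from (0,3) depth 10

O winning at [(0,3)]: True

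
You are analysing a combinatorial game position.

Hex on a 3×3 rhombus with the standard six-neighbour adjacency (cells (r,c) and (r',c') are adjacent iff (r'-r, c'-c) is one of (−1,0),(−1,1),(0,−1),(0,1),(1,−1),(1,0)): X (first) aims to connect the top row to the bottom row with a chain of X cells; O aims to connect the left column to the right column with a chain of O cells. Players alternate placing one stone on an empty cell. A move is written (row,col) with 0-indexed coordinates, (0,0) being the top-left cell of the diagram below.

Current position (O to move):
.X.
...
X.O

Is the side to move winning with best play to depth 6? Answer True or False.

ply 1, O at .X./.../X.O | (0,0)=-1→OX./.../X.O*; (0,2)=-1→.XO/.../X.O; (1,0)=-1→.X./O../X.O; (1,1)=-1→.X./.O./X.O; (1,2)=-1→.X./..O/X.O; (2,1)=-1→.X./.../XOO
ply 2, X at OX./.../X.O | (0,2)=+1→OXX/.../X.O*; (1,0)=+1→OX./X../X.O; (1,1)=+1→OX./.X./X.O; (1,2)=+1→OX./..X/X.O; (2,1)=+1→OX./.../XXO
ply 3, O at OXX/.../X.O | (1,0)=-1→OXX/O../X.O*; (1,1)=-1→OXX/.O./X.O; (1,2)=-1→OXX/..O/X.O; (2,1)=-1→OXX/.../XOO
ply 4, X at OXX/O../X.O | (1,1)=+1→OXX/OX./X.O*; (1,2)=+1→OXX/O.X/X.O; (2,1)=+1→OXX/O../XXO
ply 5: OXX/OX./X.O is terminal -1 (O); from .X./.../X.O depth 6

O winning at [.X./.../X.O]: False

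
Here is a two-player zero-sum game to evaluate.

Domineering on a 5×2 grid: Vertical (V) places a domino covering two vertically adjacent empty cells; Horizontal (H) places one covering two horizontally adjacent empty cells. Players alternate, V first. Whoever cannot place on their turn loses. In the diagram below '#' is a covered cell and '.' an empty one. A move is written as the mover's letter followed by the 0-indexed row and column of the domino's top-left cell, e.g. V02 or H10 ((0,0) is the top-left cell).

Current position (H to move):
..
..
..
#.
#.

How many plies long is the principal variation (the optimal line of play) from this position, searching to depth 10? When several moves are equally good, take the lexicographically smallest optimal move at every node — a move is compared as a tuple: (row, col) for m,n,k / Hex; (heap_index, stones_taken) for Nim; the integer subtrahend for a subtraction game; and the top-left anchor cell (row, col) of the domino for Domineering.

PV length from [../../../#./#.]: 3 plies

ply 1, H at ../../../#./#. | H00=-1→##/../../#./#.; H10=+1→../##/../#./#.*; H20=-1→../../##/#./#.
ply 2, V at ../##/../#./#. | V21=-1→../##/.#/##/#.*; V31=-1→../##/../##/##
ply 3, H at ../##/.#/##/#. | H00=+1→##/##/.#/##/#.*
ply 4: ##/##/.#/##/#. is terminal -1 (V); from ../../../#./#. depth 10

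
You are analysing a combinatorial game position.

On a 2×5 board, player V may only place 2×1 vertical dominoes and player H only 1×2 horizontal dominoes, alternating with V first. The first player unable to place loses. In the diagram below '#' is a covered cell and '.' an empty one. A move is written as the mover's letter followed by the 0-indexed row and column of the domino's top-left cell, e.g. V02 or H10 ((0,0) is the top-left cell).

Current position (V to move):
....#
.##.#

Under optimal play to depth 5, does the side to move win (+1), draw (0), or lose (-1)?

ply 1, V at ....#/.##.# | V00=-1→#...#/###.#*; V03=-1→...##/.####
ply 2, H at #...#/###.# | H01=-1→###.#/###.#; H02=+1→#.###/###.#*
ply 3: #.###/###.# is terminal -1 (V); from ....#/.##.# depth 5

value(....#/.##.#, V) = -1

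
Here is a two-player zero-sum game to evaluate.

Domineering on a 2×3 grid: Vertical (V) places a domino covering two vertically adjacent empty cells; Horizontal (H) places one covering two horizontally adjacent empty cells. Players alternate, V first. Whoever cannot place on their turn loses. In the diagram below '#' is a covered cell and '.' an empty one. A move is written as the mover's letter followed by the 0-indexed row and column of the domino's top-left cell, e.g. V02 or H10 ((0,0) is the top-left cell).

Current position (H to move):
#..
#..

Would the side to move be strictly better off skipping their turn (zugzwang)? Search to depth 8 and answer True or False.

p1 H@[#../#..]: H01[###/#..]+1* H11[#../###]+1
p2 V@[###/#..] terminal -1; root [#../#..] d8
suppose H passes — search the same position with V to move:
pass> p1 V@[#../#..]: V01[##./##.]+1* V02[#.#/#.#]+1
pass> p2 H@[##./##.] terminal -1; root [#../#..] d8
for H: play +1, pass -1

zugzwang(#../#.., H) = False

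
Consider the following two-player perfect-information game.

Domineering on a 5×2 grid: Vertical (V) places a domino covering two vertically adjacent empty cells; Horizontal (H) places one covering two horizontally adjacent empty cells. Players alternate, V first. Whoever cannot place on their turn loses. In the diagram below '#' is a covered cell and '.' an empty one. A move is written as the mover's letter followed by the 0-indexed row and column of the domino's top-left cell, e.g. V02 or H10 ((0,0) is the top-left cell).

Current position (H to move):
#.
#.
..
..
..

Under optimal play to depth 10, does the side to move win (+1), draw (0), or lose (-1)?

value(#./#./../../.., H) = +1

p1 H@[#./#./../../..]: H20[#./#./##/../..]-1 H30[#./#./../##/..]+1* H40[#./#./../../##]-1
p2 V@[#./#./../##/..]: V01[##/##/../##/..]-1* V11[#./##/.#/##/..]-1
p3 H@[##/##/../##/..]: H20[##/##/##/##/..]+1* H40[##/##/../##/##]+1
p4 V@[##/##/##/##/..] terminal -1; root [#./#./../../..] d10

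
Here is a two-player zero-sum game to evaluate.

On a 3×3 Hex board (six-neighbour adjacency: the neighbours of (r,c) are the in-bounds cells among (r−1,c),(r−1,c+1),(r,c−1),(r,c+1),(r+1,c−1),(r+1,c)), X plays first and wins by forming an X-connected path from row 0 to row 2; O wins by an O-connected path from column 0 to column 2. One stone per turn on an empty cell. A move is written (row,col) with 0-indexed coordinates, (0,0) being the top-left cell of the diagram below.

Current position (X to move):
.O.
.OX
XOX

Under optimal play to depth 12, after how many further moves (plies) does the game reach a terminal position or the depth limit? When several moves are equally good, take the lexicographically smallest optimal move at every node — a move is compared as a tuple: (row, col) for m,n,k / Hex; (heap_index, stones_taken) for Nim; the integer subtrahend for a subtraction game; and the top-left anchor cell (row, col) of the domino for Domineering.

[.O./.OX/XOX] X move#1: (0,0):+1/XO./.OX/XOX*, (0,2):+1/.OX/.OX/XOX, (1,0):+1/.O./XOX/XOX
[XO./.OX/XOX] O move#2: (0,2):-1/XOO/.OX/XOX*, (1,0):-1/XO./OOX/XOX
[XOO/.OX/XOX] X move#3: (1,0):+1/XOO/XOX/XOX*
[XOO/XOX/XOX] end (terminal -1, O#4); searched .O./.OX/XOX to 12

PV length from [.O./.OX/XOX]: 3 plies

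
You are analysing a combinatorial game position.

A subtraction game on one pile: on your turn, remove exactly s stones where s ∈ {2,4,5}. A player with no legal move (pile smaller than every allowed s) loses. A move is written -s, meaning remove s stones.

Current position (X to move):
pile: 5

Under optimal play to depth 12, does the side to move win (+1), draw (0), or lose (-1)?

value(5, X) = +1

p1 X@[5]: -2[3]-1 -4[1]+1* -5[0]+1
p2 O@[1] terminal -1; root [5] d12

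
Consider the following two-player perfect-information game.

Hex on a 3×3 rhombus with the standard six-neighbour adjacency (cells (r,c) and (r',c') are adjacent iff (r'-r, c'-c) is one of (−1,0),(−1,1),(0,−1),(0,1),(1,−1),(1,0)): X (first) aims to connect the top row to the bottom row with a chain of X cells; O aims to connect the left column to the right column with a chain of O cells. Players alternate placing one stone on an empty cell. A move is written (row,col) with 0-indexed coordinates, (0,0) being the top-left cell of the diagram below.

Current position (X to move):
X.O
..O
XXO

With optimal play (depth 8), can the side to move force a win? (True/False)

p1 X@[X.O/..O/XXO]: (0,1)[XXO/..O/XXO]+1* (1,0)[X.O/X.O/XXO]+1 (1,1)[X.O/.XO/XXO]+1
p2 O@[XXO/..O/XXO]: (1,0)[XXO/O.O/XXO]-1* (1,1)[XXO/.OO/XXO]-1
p3 X@[XXO/O.O/XXO]: (1,1)[XXO/OXO/XXO]+1*
p4 O@[XXO/OXO/XXO] terminal -1; root [X.O/..O/XXO] d8

X winning at [X.O/..O/XXO]: True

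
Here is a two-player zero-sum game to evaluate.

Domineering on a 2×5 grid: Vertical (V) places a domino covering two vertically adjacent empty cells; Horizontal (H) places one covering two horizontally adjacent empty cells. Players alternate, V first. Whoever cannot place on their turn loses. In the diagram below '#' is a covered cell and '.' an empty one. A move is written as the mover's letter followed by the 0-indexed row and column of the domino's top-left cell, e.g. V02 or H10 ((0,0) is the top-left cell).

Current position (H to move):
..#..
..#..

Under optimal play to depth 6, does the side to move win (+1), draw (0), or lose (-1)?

value(..#../..#.., H) = -1

[..#../..#..] H move#1: H00:-1/###../..#..*, H03:-1/..###/..#.., H10:-1/..#../###.., H13:-1/..#../..###
[###../..#..] V move#2: V03:+1/####./..##.*, V04:+1/###.#/..#.#
[####./..##.] H move#3: H10:-1/####./####.*
[####./####.] V move#4: V04:+1/#####/#####*
[#####/#####] end (terminal -1, H#5); searched ..#../..#.. to 6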